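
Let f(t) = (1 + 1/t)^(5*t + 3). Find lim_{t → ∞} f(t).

e^(5)

Let L be the limit and take ln: ln L = lim (5t + 3)·ln(1 + 1/t) = lim (5t + 3)·(1/t + O(1/t²)) = 5.
Hence L = e^(5).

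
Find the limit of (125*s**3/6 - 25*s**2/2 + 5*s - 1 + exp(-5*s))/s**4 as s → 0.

Direct substitution gives 0/0.
Apply L'Hôpital: lim (125*s^2/2 - 25*s + 5 - 5*e^(-5*s))/(4*s^3), still 0/0.
Apply L'Hôpital: lim (125*s - 25 + 25*e^(-5*s))/(12*s^2), still 0/0.
Apply L'Hôpital: lim (125 - 125*e^(-5*s))/(24*s), still 0/0.
After 4 applications of L'Hôpital's rule the quotient is (625*e^(-5*s))/(24); substituting s = 0 gives 625/24.

625/24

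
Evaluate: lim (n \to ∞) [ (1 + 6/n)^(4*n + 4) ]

The base → 1 and the exponent → ∞: a 1^∞ form.
Take logarithms: (4n + 4)·ln(1 + 6/n). Since ln(1+u) ~ u for small u, this behaves like (4n)·(6/n) → 24.
So the limit is e^(24).

e^(24)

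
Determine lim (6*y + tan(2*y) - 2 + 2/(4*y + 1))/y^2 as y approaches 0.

Substitution gives 0/0 (the numerator vanishes to order 2).
Expand each term to order y^2: the coefficient of y^2 in 2·1/(1 + 4y) is 32 and in tan(2y) is 0.
Lower-order terms cancel with the polynomial part, so the numerator is (32)·y^2 + o(y^2), and the limit is (32)/(1) = 32.

32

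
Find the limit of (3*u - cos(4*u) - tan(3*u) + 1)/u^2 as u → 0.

Substitution gives 0/0; apply L'Hôpital's rule 2 times.
After differentiating numerator and denominator 2 times the quotient is (16*cos(4*u) - 18*tan(3*u)^3 - 18*tan(3*u))/(2); at u = 0 this is 8.

8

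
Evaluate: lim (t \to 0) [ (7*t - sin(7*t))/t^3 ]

Direct substitution gives 0/0.
Apply L'Hôpital: lim (7 - 7*cos(7*t))/(3*t^2), still 0/0.
Apply L'Hôpital: lim (49*sin(7*t))/(6*t), still 0/0.
After 3 applications of L'Hôpital's rule the quotient is (343*cos(7*t))/(6); substituting t = 0 gives 343/6.

343/6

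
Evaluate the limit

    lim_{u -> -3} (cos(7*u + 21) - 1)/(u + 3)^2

Direct substitution gives 0/0.
Apply L'Hôpital: lim (-7*sin(7*u + 21))/(2*u + 6), still 0/0.
After 2 applications of L'Hôpital's rule the quotient is (-49*cos(7*u + 21))/(2); substituting u = -3 gives -49/2.

-49/2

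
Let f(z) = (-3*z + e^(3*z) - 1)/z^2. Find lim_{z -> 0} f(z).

Direct substitution gives 0/0.
Apply L'Hôpital: lim (3*e^(3*z) - 3)/(2*z), still 0/0.
After 2 applications of L'Hôpital's rule the quotient is (9*e^(3*z))/(2); substituting z = 0 gives 9/2.

9/2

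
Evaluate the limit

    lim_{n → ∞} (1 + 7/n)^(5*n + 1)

The base → 1 and the exponent → ∞: a 1^∞ form.
Take logarithms: (5n + 1)·ln(1 + 7/n). Since ln(1+u) ~ u for small u, this behaves like (5n)·(7/n) → 35.
So the limit is e^(35).

e^(35)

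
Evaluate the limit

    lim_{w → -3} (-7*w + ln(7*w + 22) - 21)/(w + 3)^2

Direct substitution gives 0/0.
Apply L'Hôpital: lim (-7 + 7/(7*w + 22))/(2*w + 6), still 0/0.
After 2 applications of L'Hôpital's rule the quotient is (-49/(7*w + 22)^2)/(2); substituting w = -3 gives -49/2.

-49/2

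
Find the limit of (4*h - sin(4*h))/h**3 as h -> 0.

Direct substitution gives 0/0.
Apply L'Hôpital: lim (4 - 4*cos(4*h))/(3*h^2), still 0/0.
Apply L'Hôpital: lim (16*sin(4*h))/(6*h), still 0/0.
After 3 applications of L'Hôpital's rule the quotient is (64*cos(4*h))/(6); substituting h = 0 gives 32/3.

32/3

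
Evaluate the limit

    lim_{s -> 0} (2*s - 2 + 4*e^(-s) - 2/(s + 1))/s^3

4/3

Substitution gives 0/0 (the numerator vanishes to order 3).
Expand each term to order s^3: the coefficient of s^3 in -2·1/(1 + s) is 2 and in 4·e^(-s) is -2/3.
Lower-order terms cancel with the polynomial part, so the numerator is (4/3)·s^3 + o(s^3), and the limit is (4/3)/(1) = 4/3.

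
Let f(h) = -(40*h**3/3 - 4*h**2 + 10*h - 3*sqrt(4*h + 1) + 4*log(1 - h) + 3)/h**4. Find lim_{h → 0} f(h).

-29

Substitution gives 0/0 (the numerator vanishes to order 4).
Expand each term to order h^4: the coefficient of h^4 in 4·ln(1 - h) is -1 and in -3·√(1 + 4h) is 30.
Lower-order terms cancel with the polynomial part, so the numerator is (29)·h^4 + o(h^4), and the limit is (29)/(-1) = -29.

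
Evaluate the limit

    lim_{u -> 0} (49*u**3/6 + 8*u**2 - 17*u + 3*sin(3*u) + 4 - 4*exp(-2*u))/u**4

Substitution gives 0/0; apply L'Hôpital's rule 4 times.
After differentiating numerator and denominator 4 times the quotient is (243*sin(3*u) - 64*e^(-2*u))/(24); at u = 0 this is -8/3.

-8/3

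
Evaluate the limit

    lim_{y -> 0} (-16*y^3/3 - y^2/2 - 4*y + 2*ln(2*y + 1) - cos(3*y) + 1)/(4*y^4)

-91/32

Substitution gives 0/0; apply L'Hôpital's rule 4 times.
After differentiating numerator and denominator 4 times the quotient is (-81*cos(3*y) - 192/(2*y + 1)^4)/(96); at y = 0 this is -91/32.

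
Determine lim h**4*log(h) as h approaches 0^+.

This is a 0·(−∞) form. Rewrite as 1·ln(h) / h^(−4) and apply L'Hôpital:
the derivative quotient is 1·(1/h) / (−4·h^(−5)) = (-1/4)·h^4 → 0.

0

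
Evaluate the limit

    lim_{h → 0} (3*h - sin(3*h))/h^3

Direct substitution gives 0/0.
Apply L'Hôpital: lim (3 - 3*cos(3*h))/(3*h^2), still 0/0.
Apply L'Hôpital: lim (9*sin(3*h))/(6*h), still 0/0.
After 3 applications of L'Hôpital's rule the quotient is (27*cos(3*h))/(6); substituting h = 0 gives 9/2.

9/2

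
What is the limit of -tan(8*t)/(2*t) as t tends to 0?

-4

Substitution gives 0/0.
Since tan(u)/u → 1 as u → 0, tan(8t)/(8t) → 1 and the limit is 8/(-2) = -4.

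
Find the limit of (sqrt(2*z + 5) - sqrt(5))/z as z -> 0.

√(5)/5

Substitution gives 0/0. Multiply numerator and denominator by the conjugate √(5 + 2z) + √5.
The numerator becomes (5 + 2z) − 5 = 2z, so the expression simplifies to 2/(√(5 + 2z) + √5).
Letting z → 0 gives 2/(2√5) = √(5)/5.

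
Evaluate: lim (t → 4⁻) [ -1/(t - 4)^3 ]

As t → 4⁻, (t - 4) → 0⁻, so (t - 4)^3 → 0⁻ and -1/(t - 4)^3 → ∞.

∞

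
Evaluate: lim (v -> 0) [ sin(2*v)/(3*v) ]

Substitution gives 0/0.
Write it as (2/3)·sin(2v)/(2v); since sin(u)/u → 1, the limit is 2/3.

2/3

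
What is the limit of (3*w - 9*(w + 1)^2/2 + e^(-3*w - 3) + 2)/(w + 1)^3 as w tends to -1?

Direct substitution gives 0/0.
Apply L'Hôpital: lim (-9*w - 3*e^(-3*w - 3) - 6)/(3*(w + 1)^2), still 0/0.
Apply L'Hôpital: lim (9*e^(-3*w - 3) - 9)/(6*w + 6), still 0/0.
After 3 applications of L'Hôpital's rule the quotient is (-27*e^(-3*w - 3))/(6); substituting w = -1 gives -9/2.

-9/2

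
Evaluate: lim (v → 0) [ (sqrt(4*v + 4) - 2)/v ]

A 0/0 form; rationalise with √(4 + 4v) + √4. This collapses the numerator to 4v, leaving 4/(√(4 + 4v) + √4) → 4/(2√4) = 1.

1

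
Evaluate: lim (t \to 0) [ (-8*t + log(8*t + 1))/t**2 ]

-32

Direct substitution gives 0/0.
Apply L'Hôpital: lim (-8 + 8/(8*t + 1))/(2*t), still 0/0.
After 2 applications of L'Hôpital's rule the quotient is (-64/(8*t + 1)^2)/(2); substituting t = 0 gives -32.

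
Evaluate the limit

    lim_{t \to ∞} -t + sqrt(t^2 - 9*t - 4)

-9/2

An ∞ − ∞ form. Rationalising with the conjugate, the difference becomes (-9t - 4) / (√(t^2 - 9*t - 4) + t).
For large t the denominator behaves like 2·t, so the quotient tends to -9/2 = -9/2.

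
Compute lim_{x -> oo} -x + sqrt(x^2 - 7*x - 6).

-7/2

An ∞ − ∞ form. Rationalising with the conjugate, the difference becomes (-7x - 6) / (√(x^2 - 7*x - 6) + x).
For large x the denominator behaves like 2·x, so the quotient tends to -7/2 = -7/2.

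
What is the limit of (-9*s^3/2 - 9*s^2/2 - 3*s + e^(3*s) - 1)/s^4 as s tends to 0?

27/8

Direct substitution gives 0/0.
Apply L'Hôpital: lim (-27*s^2/2 - 9*s + 3*e^(3*s) - 3)/(4*s^3), still 0/0.
Apply L'Hôpital: lim (-27*s + 9*e^(3*s) - 9)/(12*s^2), still 0/0.
Apply L'Hôpital: lim (27*e^(3*s) - 27)/(24*s), still 0/0.
After 4 applications of L'Hôpital's rule the quotient is (81*e^(3*s))/(24); substituting s = 0 gives 27/8.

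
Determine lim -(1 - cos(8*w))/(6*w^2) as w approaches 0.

Substitution gives 0/0.
Use (1 − cos u)/u² → 1/2 with u = 8w: the limit is 8²/(2·(-6)) = -16/3.

-16/3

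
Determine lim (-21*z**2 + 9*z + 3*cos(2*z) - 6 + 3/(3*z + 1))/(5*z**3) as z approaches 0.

Substitution gives 0/0 (the numerator vanishes to order 3).
Expand each term to order z^3: the coefficient of z^3 in 3·1/(1 + 3z) is -81 and in 3·cos(2z) is 0.
Lower-order terms cancel with the polynomial part, so the numerator is (-81)·z^3 + o(z^3), and the limit is (-81)/(5) = -81/5.

-81/5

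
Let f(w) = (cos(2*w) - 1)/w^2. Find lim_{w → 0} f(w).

Direct substitution gives 0/0.
Apply L'Hôpital: lim (-2*sin(2*w))/(2*w), still 0/0.
After 2 applications of L'Hôpital's rule the quotient is (-4*cos(2*w))/(2); substituting w = 0 gives -2.

-2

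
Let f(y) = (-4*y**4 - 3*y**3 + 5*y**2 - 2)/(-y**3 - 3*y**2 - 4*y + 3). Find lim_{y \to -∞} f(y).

-∞

The numerator has higher degree (4 > 3); the quotient behaves like (-4/(-1))·y^1 for large |y|.
As y → −∞ this diverges to -∞.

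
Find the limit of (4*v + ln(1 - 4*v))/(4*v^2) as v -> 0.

Direct substitution gives 0/0.
Apply L'Hôpital: lim (4 - 4/(1 - 4*v))/(8*v), still 0/0.
After 2 applications of L'Hôpital's rule the quotient is (-16/(1 - 4*v)^2)/(8); substituting v = 0 gives -2.

-2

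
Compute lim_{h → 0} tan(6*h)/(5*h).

Substitution gives 0/0.
Since tan(u)/u → 1 as u → 0, tan(6h)/(6h) → 1 and the limit is 6/5.

6/5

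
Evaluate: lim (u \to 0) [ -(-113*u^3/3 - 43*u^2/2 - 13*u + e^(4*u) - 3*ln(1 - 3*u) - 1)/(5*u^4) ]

Substitution gives 0/0; apply L'Hôpital's rule 4 times.
After differentiating numerator and denominator 4 times the quotient is (256*e^(4*u) + 1458/(3*u - 1)^4)/(-120); at u = 0 this is -857/60.

-857/60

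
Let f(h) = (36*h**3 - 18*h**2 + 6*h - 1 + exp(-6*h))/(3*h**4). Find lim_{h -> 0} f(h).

Direct substitution gives 0/0.
Apply L'Hôpital: lim (108*h^2 - 36*h + 6 - 6*e^(-6*h))/(12*h^3), still 0/0.
Apply L'Hôpital: lim (216*h - 36 + 36*e^(-6*h))/(36*h^2), still 0/0.
Apply L'Hôpital: lim (216 - 216*e^(-6*h))/(72*h), still 0/0.
After 4 applications of L'Hôpital's rule the quotient is (1296*e^(-6*h))/(72); substituting h = 0 gives 18.

18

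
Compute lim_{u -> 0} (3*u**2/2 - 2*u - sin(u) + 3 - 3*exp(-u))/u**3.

Substitution gives 0/0 (the numerator vanishes to order 3).
Expand each term to order u^3: the coefficient of u^3 in -3·e^(-u) is 1/2 and in −sin(u) is 1/6.
Lower-order terms cancel with the polynomial part, so the numerator is (2/3)·u^3 + o(u^3), and the limit is (2/3)/(1) = 2/3.

2/3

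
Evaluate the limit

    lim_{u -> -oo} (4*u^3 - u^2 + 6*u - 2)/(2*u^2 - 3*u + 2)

-∞

The numerator has higher degree (3 > 2); the quotient behaves like (4/(2))·u^1 for large |u|.
As u → −∞ this diverges to -∞.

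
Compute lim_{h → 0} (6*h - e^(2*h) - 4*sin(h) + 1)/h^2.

-2

Substitution gives 0/0; apply L'Hôpital's rule 2 times.
After differentiating numerator and denominator 2 times the quotient is (-4*e^(2*h) + 4*sin(h))/(2); at h = 0 this is -2.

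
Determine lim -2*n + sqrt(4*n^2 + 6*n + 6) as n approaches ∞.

3/2

This has the form ∞ − ∞. Multiply and divide by the conjugate √(4*n^2 + 6*n + 6) + 2n.
That gives (6n + 6) / (√(4*n^2 + 6*n + 6) + 2n).
Divide numerator and denominator by n: the limit is 6/(2·2) = 3/2.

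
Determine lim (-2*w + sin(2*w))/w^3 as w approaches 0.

-4/3

Direct substitution gives 0/0.
Apply L'Hôpital: lim (2*cos(2*w) - 2)/(3*w^2), still 0/0.
Apply L'Hôpital: lim (-4*sin(2*w))/(6*w), still 0/0.
After 3 applications of L'Hôpital's rule the quotient is (-8*cos(2*w))/(6); substituting w = 0 gives -4/3.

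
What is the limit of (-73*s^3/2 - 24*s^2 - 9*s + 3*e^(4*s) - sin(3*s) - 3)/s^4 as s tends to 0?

32

Substitution gives 0/0; apply L'Hôpital's rule 4 times.
After differentiating numerator and denominator 4 times the quotient is (768*e^(4*s) - 81*sin(3*s))/(24); at s = 0 this is 32.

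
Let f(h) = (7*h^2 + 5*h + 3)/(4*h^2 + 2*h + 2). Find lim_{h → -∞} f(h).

Numerator and denominator both have degree 2.
Dividing every term by h^2, all lower-order terms vanish and the limit is the ratio of leading coefficients, 7/(4) = 7/4.

7/4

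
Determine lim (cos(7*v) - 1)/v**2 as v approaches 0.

-49/2

Direct substitution gives 0/0.
Apply L'Hôpital: lim (-7*sin(7*v))/(2*v), still 0/0.
After 2 applications of L'Hôpital's rule the quotient is (-49*cos(7*v))/(2); substituting v = 0 gives -49/2.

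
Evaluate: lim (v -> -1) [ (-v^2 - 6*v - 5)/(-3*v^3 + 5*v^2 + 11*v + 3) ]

Direct substitution gives 0/0, so factor. Both numerator and denominator have (v + 1) as a factor.
After cancelling, the expression reduces to (-v - 5)/(-3*v^2 + 8*v + 3).
Substituting v = -1 gives 1/2.

1/2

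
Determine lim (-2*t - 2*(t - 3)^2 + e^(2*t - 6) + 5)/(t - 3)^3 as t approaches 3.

Direct substitution gives 0/0.
Apply L'Hôpital: lim (-4*t + 2*e^(2*t - 6) + 10)/(3*(t - 3)^2), still 0/0.
Apply L'Hôpital: lim (4*e^(2*t - 6) - 4)/(6*t - 18), still 0/0.
After 3 applications of L'Hôpital's rule the quotient is (8*e^(2*t - 6))/(6); substituting t = 3 gives 4/3.

4/3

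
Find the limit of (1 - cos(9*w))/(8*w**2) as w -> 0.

Substitution gives 0/0.
Use (1 − cos u)/u² → 1/2 with u = 9w: the limit is 9²/(2·8) = 81/16.

81/16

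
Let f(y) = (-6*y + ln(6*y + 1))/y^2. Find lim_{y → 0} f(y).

-18

Direct substitution gives 0/0.
Apply L'Hôpital: lim (-6 + 6/(6*y + 1))/(2*y), still 0/0.
After 2 applications of L'Hôpital's rule the quotient is (-36/(6*y + 1)^2)/(2); substituting y = 0 gives -18.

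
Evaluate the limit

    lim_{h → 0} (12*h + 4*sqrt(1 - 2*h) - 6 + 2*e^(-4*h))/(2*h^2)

7

Substitution gives 0/0; apply L'Hôpital's rule 2 times.
After differentiating numerator and denominator 2 times the quotient is (32*e^(-4*h) - 4/(1 - 2*h)^(3/2))/(4); at h = 0 this is 7.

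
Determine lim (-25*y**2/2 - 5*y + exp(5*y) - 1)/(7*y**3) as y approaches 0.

125/42

Direct substitution gives 0/0.
Apply L'Hôpital: lim (-25*y + 5*e^(5*y) - 5)/(21*y^2), still 0/0.
Apply L'Hôpital: lim (25*e^(5*y) - 25)/(42*y), still 0/0.
After 3 applications of L'Hôpital's rule the quotient is (125*e^(5*y))/(42); substituting y = 0 gives 125/42.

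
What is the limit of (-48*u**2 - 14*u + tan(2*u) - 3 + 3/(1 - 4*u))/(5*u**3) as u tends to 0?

584/15

Substitution gives 0/0; apply L'Hôpital's rule 3 times.
After differentiating numerator and denominator 3 times the quotient is (48*tan(2*u)^2/cos(2*u)^2 + 16/cos(2*u)^2 + 1152/(4*u - 1)^4)/(30); at u = 0 this is 584/15.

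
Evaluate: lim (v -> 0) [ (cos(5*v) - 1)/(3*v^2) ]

-25/6

Direct substitution gives 0/0.
Apply L'Hôpital: lim (-5*sin(5*v))/(6*v), still 0/0.
After 2 applications of L'Hôpital's rule the quotient is (-25*cos(5*v))/(6); substituting v = 0 gives -25/6.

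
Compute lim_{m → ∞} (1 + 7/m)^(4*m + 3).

The base → 1 and the exponent → ∞: a 1^∞ form.
Take logarithms: (4m + 3)·ln(1 + 7/m). Since ln(1+u) ~ u for small u, this behaves like (4m)·(7/m) → 28.
So the limit is e^(28).

e^(28)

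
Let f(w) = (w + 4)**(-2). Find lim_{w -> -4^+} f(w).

As w → -4⁺, (w + 4) → 0⁺, so (w + 4)^2 → 0⁺ and 1/(w + 4)^2 → ∞.

∞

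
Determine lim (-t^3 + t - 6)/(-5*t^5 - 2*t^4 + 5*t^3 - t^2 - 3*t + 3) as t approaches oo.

The denominator has degree 5 and the numerator degree 3. Dividing numerator and denominator by t^5 sends every term to 0 except the leading denominator term, so the limit is 0.

0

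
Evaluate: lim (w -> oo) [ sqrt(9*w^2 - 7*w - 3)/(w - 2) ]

For large |w|, √(9*w^2 - 7*w - 3) ≈ √9·|w| and the denominator ≈ w.
Since w → +∞, |w| = w, giving √9/(1) = 3.

3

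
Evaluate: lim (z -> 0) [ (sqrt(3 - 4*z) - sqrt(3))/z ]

-2*√(3)/3

Substitution gives 0/0. Multiply numerator and denominator by the conjugate √(3 - 4z) + √3.
The numerator becomes (3 - 4z) − 3 = -4z, so the expression simplifies to -4/(√(3 - 4z) + √3).
Letting z → 0 gives -4/(2√3) = -2*√(3)/3.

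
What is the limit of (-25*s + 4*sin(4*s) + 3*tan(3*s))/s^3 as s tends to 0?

Substitution gives 0/0 (the numerator vanishes to order 3).
Expand each term to order s^3: the coefficient of s^3 in 3·tan(3s) is 27 and in 4·sin(4s) is -128/3.
Lower-order terms cancel with the polynomial part, so the numerator is (-47/3)·s^3 + o(s^3), and the limit is (-47/3)/(1) = -47/3.

-47/3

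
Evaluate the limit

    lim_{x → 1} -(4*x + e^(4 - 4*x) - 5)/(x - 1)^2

-8

Direct substitution gives 0/0.
Apply L'Hôpital: lim (4 - 4*e^(4 - 4*x))/(2 - 2*x), still 0/0.
After 2 applications of L'Hôpital's rule the quotient is (16*e^(4 - 4*x))/(-2); substituting x = 1 gives -8.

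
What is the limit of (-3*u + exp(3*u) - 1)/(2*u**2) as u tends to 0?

9/4

Direct substitution gives 0/0.
Apply L'Hôpital: lim (3*e^(3*u) - 3)/(4*u), still 0/0.
After 2 applications of L'Hôpital's rule the quotient is (9*e^(3*u))/(4); substituting u = 0 gives 9/4.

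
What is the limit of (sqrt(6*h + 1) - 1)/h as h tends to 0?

A 0/0 form; rationalise with √(1 + 6h) + √1. This collapses the numerator to 6h, leaving 6/(√(1 + 6h) + √1) → 6/(2√1) = 3.

3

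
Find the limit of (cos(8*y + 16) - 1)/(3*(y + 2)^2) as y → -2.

-32/3

Direct substitution gives 0/0.
Apply L'Hôpital: lim (-8*sin(8*y + 16))/(6*y + 12), still 0/0.
After 2 applications of L'Hôpital's rule the quotient is (-64*cos(8*y + 16))/(6); substituting y = -2 gives -32/3.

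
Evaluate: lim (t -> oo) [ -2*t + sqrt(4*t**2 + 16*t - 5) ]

This has the form ∞ − ∞. Multiply and divide by the conjugate √(4*t^2 + 16*t - 5) + 2t.
That gives (16t - 5) / (√(4*t^2 + 16*t - 5) + 2t).
Divide numerator and denominator by t: the limit is 16/(2·2) = 4.

4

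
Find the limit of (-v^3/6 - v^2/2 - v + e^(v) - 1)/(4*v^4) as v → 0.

1/96

Direct substitution gives 0/0.
Apply L'Hôpital: lim (-v^2/2 - v + e^(v) - 1)/(16*v^3), still 0/0.
Apply L'Hôpital: lim (-v + e^(v) - 1)/(48*v^2), still 0/0.
Apply L'Hôpital: lim (e^(v) - 1)/(96*v), still 0/0.
After 4 applications of L'Hôpital's rule the quotient is (e^(v))/(96); substituting v = 0 gives 1/96.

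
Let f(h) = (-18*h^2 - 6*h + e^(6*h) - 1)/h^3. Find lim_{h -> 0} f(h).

Direct substitution gives 0/0.
Apply L'Hôpital: lim (-36*h + 6*e^(6*h) - 6)/(3*h^2), still 0/0.
Apply L'Hôpital: lim (36*e^(6*h) - 36)/(6*h), still 0/0.
After 3 applications of L'Hôpital's rule the quotient is (216*e^(6*h))/(6); substituting h = 0 gives 36.

36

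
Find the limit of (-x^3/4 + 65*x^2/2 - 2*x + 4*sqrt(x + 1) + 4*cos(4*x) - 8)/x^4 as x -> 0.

4081/96

Substitution gives 0/0; apply L'Hôpital's rule 4 times.
After differentiating numerator and denominator 4 times the quotient is (1024*cos(4*x) - 15/(4*(x + 1)^(7/2)))/(24); at x = 0 this is 4081/96.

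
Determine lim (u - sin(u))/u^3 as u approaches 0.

Direct substitution gives 0/0.
Apply L'Hôpital: lim (1 - cos(u))/(3*u^2), still 0/0.
Apply L'Hôpital: lim (sin(u))/(6*u), still 0/0.
After 3 applications of L'Hôpital's rule the quotient is (cos(u))/(6); substituting u = 0 gives 1/6.

1/6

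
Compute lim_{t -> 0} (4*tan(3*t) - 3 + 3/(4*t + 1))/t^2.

48

Substitution gives 0/0; apply L'Hôpital's rule 2 times.
After differentiating numerator and denominator 2 times the quotient is (72*tan(3*t)/cos(3*t)^2 + 96/(4*t + 1)^3)/(2); at t = 0 this is 48.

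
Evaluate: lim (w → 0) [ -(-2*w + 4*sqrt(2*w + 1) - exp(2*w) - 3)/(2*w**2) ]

2

Substitution gives 0/0; apply L'Hôpital's rule 2 times.
After differentiating numerator and denominator 2 times the quotient is (-4*e^(2*w) - 4/(2*w + 1)^(3/2))/(-4); at w = 0 this is 2.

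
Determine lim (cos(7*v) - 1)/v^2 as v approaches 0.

Direct substitution gives 0/0.
Apply L'Hôpital: lim (-7*sin(7*v))/(2*v), still 0/0.
After 2 applications of L'Hôpital's rule the quotient is (-49*cos(7*v))/(2); substituting v = 0 gives -49/2.

-49/2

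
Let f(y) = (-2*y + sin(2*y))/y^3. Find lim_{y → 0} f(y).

Direct substitution gives 0/0.
Apply L'Hôpital: lim (2*cos(2*y) - 2)/(3*y^2), still 0/0.
Apply L'Hôpital: lim (-4*sin(2*y))/(6*y), still 0/0.
After 3 applications of L'Hôpital's rule the quotient is (-8*cos(2*y))/(6); substituting y = 0 gives -4/3.

-4/3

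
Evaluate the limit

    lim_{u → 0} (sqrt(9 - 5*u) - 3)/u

Substitution gives 0/0. Multiply numerator and denominator by the conjugate √(9 - 5u) + √9.
The numerator becomes (9 - 5u) − 9 = -5u, so the expression simplifies to -5/(√(9 - 5u) + √9).
Letting u → 0 gives -5/(2√9) = -5/6.

-5/6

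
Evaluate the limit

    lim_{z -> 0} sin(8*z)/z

Substitution gives 0/0.
Write it as (8)·sin(8z)/(8z); since sin(u)/u → 1, the limit is 8.

8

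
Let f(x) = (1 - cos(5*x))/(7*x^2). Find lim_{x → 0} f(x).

25/14

Substitution gives 0/0.
Use (1 − cos u)/u² → 1/2 with u = 5x: the limit is 5²/(2·7) = 25/14.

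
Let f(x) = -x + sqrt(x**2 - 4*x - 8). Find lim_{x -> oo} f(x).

This has the form ∞ − ∞. Multiply and divide by the conjugate √(x^2 - 4*x - 8) + x.
That gives (-4x - 8) / (√(x^2 - 4*x - 8) + x).
Divide numerator and denominator by x: the limit is -4/(2·1) = -2.

-2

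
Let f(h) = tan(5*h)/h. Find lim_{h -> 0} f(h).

Substitution gives 0/0.
Since tan(u)/u → 1 as u → 0, tan(5h)/(5h) → 1 and the limit is 5.

5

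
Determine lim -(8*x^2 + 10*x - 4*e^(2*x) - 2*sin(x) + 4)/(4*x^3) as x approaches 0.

Substitution gives 0/0; apply L'Hôpital's rule 3 times.
After differentiating numerator and denominator 3 times the quotient is (-32*e^(2*x) + 2*cos(x))/(-24); at x = 0 this is 5/4.

5/4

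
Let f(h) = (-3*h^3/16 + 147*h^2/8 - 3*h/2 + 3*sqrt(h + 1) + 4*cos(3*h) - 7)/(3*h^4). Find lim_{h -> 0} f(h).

571/128

Substitution gives 0/0; apply L'Hôpital's rule 4 times.
After differentiating numerator and denominator 4 times the quotient is (324*cos(3*h) - 45/(16*(h + 1)^(7/2)))/(72); at h = 0 this is 571/128.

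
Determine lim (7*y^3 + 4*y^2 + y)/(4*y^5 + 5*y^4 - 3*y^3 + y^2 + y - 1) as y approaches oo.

The denominator has degree 5 and the numerator degree 3. Dividing numerator and denominator by y^5 sends every term to 0 except the leading denominator term, so the limit is 0.

0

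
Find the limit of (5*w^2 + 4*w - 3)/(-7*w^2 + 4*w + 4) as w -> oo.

-5/7

Numerator and denominator both have degree 2.
Dividing every term by w^2, all lower-order terms vanish and the limit is the ratio of leading coefficients, 5/(-7) = -5/7.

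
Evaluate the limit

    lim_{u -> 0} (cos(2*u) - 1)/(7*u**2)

-2/7

Direct substitution gives 0/0.
Apply L'Hôpital: lim (-2*sin(2*u))/(14*u), still 0/0.
After 2 applications of L'Hôpital's rule the quotient is (-4*cos(2*u))/(14); substituting u = 0 gives -2/7.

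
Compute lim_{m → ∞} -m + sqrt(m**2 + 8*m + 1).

4

This has the form ∞ − ∞. Multiply and divide by the conjugate √(m^2 + 8*m + 1) + m.
That gives (8m + 1) / (√(m^2 + 8*m + 1) + m).
Divide numerator and denominator by m: the limit is 8/(2·1) = 4.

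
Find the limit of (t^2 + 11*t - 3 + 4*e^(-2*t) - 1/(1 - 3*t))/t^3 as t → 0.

Substitution gives 0/0 (the numerator vanishes to order 3).
Expand each term to order t^3: the coefficient of t^3 in 4·e^(-2t) is -16/3 and in −1/(1 - 3t) is -27.
Lower-order terms cancel with the polynomial part, so the numerator is (-97/3)·t^3 + o(t^3), and the limit is (-97/3)/(1) = -97/3.

-97/3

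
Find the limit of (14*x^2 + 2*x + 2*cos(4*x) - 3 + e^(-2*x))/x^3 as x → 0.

Substitution gives 0/0 (the numerator vanishes to order 3).
Expand each term to order x^3: the coefficient of x^3 in 2·cos(4x) is 0 and in e^(-2x) is -4/3.
Lower-order terms cancel with the polynomial part, so the numerator is (-4/3)·x^3 + o(x^3), and the limit is (-4/3)/(1) = -4/3.

-4/3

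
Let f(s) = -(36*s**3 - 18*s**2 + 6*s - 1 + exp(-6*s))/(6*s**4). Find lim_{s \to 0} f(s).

-9

Direct substitution gives 0/0.
Apply L'Hôpital: lim (108*s^2 - 36*s + 6 - 6*e^(-6*s))/(-24*s^3), still 0/0.
Apply L'Hôpital: lim (216*s - 36 + 36*e^(-6*s))/(-72*s^2), still 0/0.
Apply L'Hôpital: lim (216 - 216*e^(-6*s))/(-144*s), still 0/0.
After 4 applications of L'Hôpital's rule the quotient is (1296*e^(-6*s))/(-144); substituting s = 0 gives -9.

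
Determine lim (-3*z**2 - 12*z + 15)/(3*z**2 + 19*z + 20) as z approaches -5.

Direct substitution gives 0/0, so factor. Both numerator and denominator have (z + 5) as a factor.
After cancelling, the expression reduces to (3 - 3*z)/(3*z + 4).
Substituting z = -5 gives -18/11.

-18/11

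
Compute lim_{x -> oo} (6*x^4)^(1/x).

Base → ∞ and exponent → 0: an ∞^0 form.
Take logs: (1/x)·ln(6·x^4) = (ln 6 + 4·ln x)/x → 0.
So the limit is e^0 = 1.

1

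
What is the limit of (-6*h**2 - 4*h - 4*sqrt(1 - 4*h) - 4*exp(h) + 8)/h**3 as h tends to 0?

Substitution gives 0/0; apply L'Hôpital's rule 3 times.
After differentiating numerator and denominator 3 times the quotient is (-4*e^(h) + 96/(1 - 4*h)^(5/2))/(6); at h = 0 this is 46/3.

46/3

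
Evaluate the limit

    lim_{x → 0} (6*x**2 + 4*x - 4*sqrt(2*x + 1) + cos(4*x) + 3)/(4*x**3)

-1/2

Substitution gives 0/0; apply L'Hôpital's rule 3 times.
After differentiating numerator and denominator 3 times the quotient is (64*sin(4*x) - 12/(2*x + 1)^(5/2))/(24); at x = 0 this is -1/2.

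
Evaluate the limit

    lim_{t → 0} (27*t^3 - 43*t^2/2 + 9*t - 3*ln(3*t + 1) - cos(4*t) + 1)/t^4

Substitution gives 0/0 (the numerator vanishes to order 4).
Expand each term to order t^4: the coefficient of t^4 in −cos(4t) is -32/3 and in -3·ln(1 + 3t) is 243/4.
Lower-order terms cancel with the polynomial part, so the numerator is (601/12)·t^4 + o(t^4), and the limit is (601/12)/(1) = 601/12.

601/12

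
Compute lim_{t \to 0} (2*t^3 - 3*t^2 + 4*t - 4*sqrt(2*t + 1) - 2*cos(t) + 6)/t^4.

Substitution gives 0/0; apply L'Hôpital's rule 4 times.
After differentiating numerator and denominator 4 times the quotient is (-2*cos(t) + 60/(2*t + 1)^(7/2))/(24); at t = 0 this is 29/12.

29/12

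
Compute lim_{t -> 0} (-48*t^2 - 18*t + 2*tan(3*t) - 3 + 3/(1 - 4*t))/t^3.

210

Substitution gives 0/0; apply L'Hôpital's rule 3 times.
After differentiating numerator and denominator 3 times the quotient is (324*tan(3*t)^2/cos(3*t)^2 + 108/cos(3*t)^2 + 1152/(4*t - 1)^4)/(6); at t = 0 this is 210.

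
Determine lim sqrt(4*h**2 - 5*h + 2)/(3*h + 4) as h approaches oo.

2/3

For large |h|, √(4*h^2 - 5*h + 2) ≈ √4·|h| and the denominator ≈ 3h.
Since h → +∞, |h| = h, giving √4/(3) = 2/3.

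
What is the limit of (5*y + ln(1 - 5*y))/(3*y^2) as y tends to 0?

-25/6

Direct substitution gives 0/0.
Apply L'Hôpital: lim (5 - 5/(1 - 5*y))/(6*y), still 0/0.
After 2 applications of L'Hôpital's rule the quotient is (-25/(1 - 5*y)^2)/(6); substituting y = 0 gives -25/6.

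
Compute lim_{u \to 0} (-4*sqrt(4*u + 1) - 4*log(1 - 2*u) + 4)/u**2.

16

Substitution gives 0/0 (the numerator vanishes to order 2).
Expand each term to order u^2: the coefficient of u^2 in -4·√(1 + 4u) is 8 and in -4·ln(1 - 2u) is 8.
Lower-order terms cancel with the polynomial part, so the numerator is (16)·u^2 + o(u^2), and the limit is (16)/(1) = 16.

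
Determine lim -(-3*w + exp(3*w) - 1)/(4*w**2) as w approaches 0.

Direct substitution gives 0/0.
Apply L'Hôpital: lim (3*e^(3*w) - 3)/(-8*w), still 0/0.
After 2 applications of L'Hôpital's rule the quotient is (9*e^(3*w))/(-8); substituting w = 0 gives -9/8.

-9/8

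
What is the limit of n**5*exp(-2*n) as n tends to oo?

Write as n^5/e^{2n}, an ∞/∞ form.
Exponential growth dominates any polynomial, so repeated L'Hôpital (or the standard result) gives 0.

0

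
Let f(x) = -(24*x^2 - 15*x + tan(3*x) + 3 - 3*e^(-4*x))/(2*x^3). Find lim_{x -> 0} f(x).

-41/2

Substitution gives 0/0; apply L'Hôpital's rule 3 times.
After differentiating numerator and denominator 3 times the quotient is (6*(9*(3*tan(3*x)^2 + 1)*e^(4*x)/cos(3*x)^2 + 32)*e^(-4*x))/(-12); at x = 0 this is -41/2.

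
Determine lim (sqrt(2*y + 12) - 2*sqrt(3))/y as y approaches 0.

√(3)/6

A 0/0 form; rationalise with √(12 + 2y) + √12. This collapses the numerator to 2y, leaving 2/(√(12 + 2y) + √12) → 2/(2√12) = √(3)/6.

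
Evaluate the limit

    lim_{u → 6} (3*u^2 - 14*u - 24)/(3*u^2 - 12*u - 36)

Since u = 6 makes numerator and denominator zero, (u - 6) divides both.
Cancelling it gives (3*u + 4)/(3*u + 6); now plug in u = 6 to get 11/12.

11/12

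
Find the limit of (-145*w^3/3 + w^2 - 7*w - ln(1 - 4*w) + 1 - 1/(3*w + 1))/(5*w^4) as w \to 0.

Substitution gives 0/0 (the numerator vanishes to order 4).
Expand each term to order w^4: the coefficient of w^4 in −ln(1 - 4w) is 64 and in −1/(1 + 3w) is -81.
Lower-order terms cancel with the polynomial part, so the numerator is (-17)·w^4 + o(w^4), and the limit is (-17)/(5) = -17/5.

-17/5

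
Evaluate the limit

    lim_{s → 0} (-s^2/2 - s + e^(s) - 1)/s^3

Direct substitution gives 0/0.
Apply L'Hôpital: lim (-s + e^(s) - 1)/(3*s^2), still 0/0.
Apply L'Hôpital: lim (e^(s) - 1)/(6*s), still 0/0.
After 3 applications of L'Hôpital's rule the quotient is (e^(s))/(6); substituting s = 0 gives 1/6.

1/6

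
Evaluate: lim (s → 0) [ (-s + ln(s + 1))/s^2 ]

Direct substitution gives 0/0.
Apply L'Hôpital: lim (-1 + 1/(s + 1))/(2*s), still 0/0.
After 2 applications of L'Hôpital's rule the quotient is (-1/(s + 1)^2)/(2); substituting s = 0 gives -1/2.

-1/2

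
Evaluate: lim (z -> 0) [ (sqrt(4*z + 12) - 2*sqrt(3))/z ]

Substitution gives 0/0. Multiply numerator and denominator by the conjugate √(12 + 4z) + √12.
The numerator becomes (12 + 4z) − 12 = 4z, so the expression simplifies to 4/(√(12 + 4z) + √12).
Letting z → 0 gives 4/(2√12) = √(3)/3.

√(3)/3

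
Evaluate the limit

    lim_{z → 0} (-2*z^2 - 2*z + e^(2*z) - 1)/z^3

4/3

Direct substitution gives 0/0.
Apply L'Hôpital: lim (-4*z + 2*e^(2*z) - 2)/(3*z^2), still 0/0.
Apply L'Hôpital: lim (4*e^(2*z) - 4)/(6*z), still 0/0.
After 3 applications of L'Hôpital's rule the quotient is (8*e^(2*z))/(6); substituting z = 0 gives 4/3.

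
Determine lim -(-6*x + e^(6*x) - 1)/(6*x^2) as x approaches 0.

-3

Direct substitution gives 0/0.
Apply L'Hôpital: lim (6*e^(6*x) - 6)/(-12*x), still 0/0.
After 2 applications of L'Hôpital's rule the quotient is (36*e^(6*x))/(-12); substituting x = 0 gives -3.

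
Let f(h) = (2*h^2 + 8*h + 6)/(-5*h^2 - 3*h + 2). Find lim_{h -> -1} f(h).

4/7

At h = -1 both the top and bottom vanish — a removable singularity. Factoring out (h + 1) from each leaves (2*h + 6)/(2 - 5*h), which at h = -1 equals 4/7.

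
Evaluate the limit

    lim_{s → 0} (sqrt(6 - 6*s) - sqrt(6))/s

-√(6)/2

A 0/0 form; rationalise with √(6 - 6s) + √6. This collapses the numerator to -6s, leaving -6/(√(6 - 6s) + √6) → -6/(2√6) = -√(6)/2.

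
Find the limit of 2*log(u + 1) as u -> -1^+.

-∞

As u → -1⁺, u + 1 → 0⁺ and ln(u + 1) → −∞.
Multiplying by 2 gives -∞.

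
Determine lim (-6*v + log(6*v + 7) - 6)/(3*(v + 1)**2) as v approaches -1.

Direct substitution gives 0/0.
Apply L'Hôpital: lim (-6 + 6/(6*v + 7))/(6*v + 6), still 0/0.
After 2 applications of L'Hôpital's rule the quotient is (-36/(6*v + 7)^2)/(6); substituting v = -1 gives -6.

-6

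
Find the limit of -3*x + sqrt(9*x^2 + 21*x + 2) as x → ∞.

An ∞ − ∞ form. Rationalising with the conjugate, the difference becomes (21x + 2) / (√(9*x^2 + 21*x + 2) + 3x).
For large x the denominator behaves like 2·3x, so the quotient tends to 21/6 = 7/2.

7/2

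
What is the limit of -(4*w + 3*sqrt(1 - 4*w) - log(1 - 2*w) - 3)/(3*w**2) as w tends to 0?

Substitution gives 0/0; apply L'Hôpital's rule 2 times.
After differentiating numerator and denominator 2 times the quotient is (4/(2*w - 1)^2 - 12/(1 - 4*w)^(3/2))/(-6); at w = 0 this is 4/3.

4/3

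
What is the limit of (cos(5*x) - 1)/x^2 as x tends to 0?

-25/2

Direct substitution gives 0/0.
Apply L'Hôpital: lim (-5*sin(5*x))/(2*x), still 0/0.
After 2 applications of L'Hôpital's rule the quotient is (-25*cos(5*x))/(2); substituting x = 0 gives -25/2.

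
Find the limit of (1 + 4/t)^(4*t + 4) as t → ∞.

The base → 1 and the exponent → ∞: a 1^∞ form.
Take logarithms: (4t + 4)·ln(1 + 4/t). Since ln(1+u) ~ u for small u, this behaves like (4t)·(4/t) → 16.
So the limit is e^(16).

e^(16)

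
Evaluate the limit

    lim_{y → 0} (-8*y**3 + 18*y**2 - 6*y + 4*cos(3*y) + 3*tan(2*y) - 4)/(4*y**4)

Substitution gives 0/0; apply L'Hôpital's rule 4 times.
After differentiating numerator and denominator 4 times the quotient is (324*cos(3*y) + 1152*tan(2*y)^5 + 1920*tan(2*y)^3 + 768*tan(2*y))/(96); at y = 0 this is 27/8.

27/8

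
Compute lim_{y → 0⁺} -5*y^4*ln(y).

0

This is a 0·(−∞) form. Rewrite as -5·ln(y) / y^(−4) and apply L'Hôpital:
the derivative quotient is -5·(1/y) / (−4·y^(−5)) = (5/4)·y^4 → 0.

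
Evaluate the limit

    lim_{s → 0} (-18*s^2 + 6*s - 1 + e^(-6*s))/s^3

-36

Direct substitution gives 0/0.
Apply L'Hôpital: lim (-36*s + 6 - 6*e^(-6*s))/(3*s^2), still 0/0.
Apply L'Hôpital: lim (-36 + 36*e^(-6*s))/(6*s), still 0/0.
After 3 applications of L'Hôpital's rule the quotient is (-216*e^(-6*s))/(6); substituting s = 0 gives -36.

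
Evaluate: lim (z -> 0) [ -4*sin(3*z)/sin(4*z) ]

Substitution gives 0/0.
Divide numerator and denominator by z: sin(3z)/z → 3 and sin(4z)/z → 4, so the limit is -4·3/4 = -3.

-3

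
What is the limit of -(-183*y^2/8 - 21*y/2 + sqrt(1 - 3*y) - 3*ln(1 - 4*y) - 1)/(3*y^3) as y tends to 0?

Substitution gives 0/0 (the numerator vanishes to order 3).
Expand each term to order y^3: the coefficient of y^3 in √(1 - 3y) is -27/16 and in -3·ln(1 - 4y) is 64.
Lower-order terms cancel with the polynomial part, so the numerator is (997/16)·y^3 + o(y^3), and the limit is (997/16)/(-3) = -997/48.

-997/48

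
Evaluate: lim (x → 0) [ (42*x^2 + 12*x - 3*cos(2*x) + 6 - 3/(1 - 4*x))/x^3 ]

Substitution gives 0/0 (the numerator vanishes to order 3).
Expand each term to order x^3: the coefficient of x^3 in -3·1/(1 - 4x) is -192 and in -3·cos(2x) is 0.
Lower-order terms cancel with the polynomial part, so the numerator is (-192)·x^3 + o(x^3), and the limit is (-192)/(1) = -192.

-192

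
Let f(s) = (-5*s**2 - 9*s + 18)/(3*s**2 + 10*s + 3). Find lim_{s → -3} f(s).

At s = -3 both the top and bottom vanish — a removable singularity. Factoring out (s + 3) from each leaves (6 - 5*s)/(3*s + 1), which at s = -3 equals -21/8.

-21/8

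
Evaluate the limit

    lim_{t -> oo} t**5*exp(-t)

Write as t^5/e^{1t}, an ∞/∞ form.
Exponential growth dominates any polynomial, so repeated L'Hôpital (or the standard result) gives 0.

0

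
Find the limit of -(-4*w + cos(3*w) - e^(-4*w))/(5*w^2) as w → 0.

5/2

Substitution gives 0/0 (the numerator vanishes to order 2).
Expand each term to order w^2: the coefficient of w^2 in −e^(-4w) is -8 and in cos(3w) is -9/2.
Lower-order terms cancel with the polynomial part, so the numerator is (-25/2)·w^2 + o(w^2), and the limit is (-25/2)/(-5) = 5/2.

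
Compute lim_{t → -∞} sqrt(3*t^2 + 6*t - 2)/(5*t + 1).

-√(3)/5

For large |t|, √(3*t^2 + 6*t - 2) ≈ √3·|t| and the denominator ≈ 5t.
Since t → −∞, |t| = −t, giving −√3/(5) = -√(3)/5.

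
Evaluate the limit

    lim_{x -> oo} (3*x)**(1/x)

1

Base → ∞ and exponent → 0: an ∞^0 form.
Take logs: (1/x)·ln(3·x^1) = (ln 3 + 1·ln x)/x → 0.
So the limit is e^0 = 1.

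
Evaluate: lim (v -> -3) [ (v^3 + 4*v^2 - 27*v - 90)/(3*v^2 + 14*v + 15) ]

6

At v = -3 both the top and bottom vanish — a removable singularity. Factoring out (v + 3) from each leaves (v^2 + v - 30)/(3*v + 5), which at v = -3 equals 6.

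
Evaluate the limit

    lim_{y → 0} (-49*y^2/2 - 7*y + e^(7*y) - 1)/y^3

Direct substitution gives 0/0.
Apply L'Hôpital: lim (-49*y + 7*e^(7*y) - 7)/(3*y^2), still 0/0.
Apply L'Hôpital: lim (49*e^(7*y) - 49)/(6*y), still 0/0.
After 3 applications of L'Hôpital's rule the quotient is (343*e^(7*y))/(6); substituting y = 0 gives 343/6.

343/6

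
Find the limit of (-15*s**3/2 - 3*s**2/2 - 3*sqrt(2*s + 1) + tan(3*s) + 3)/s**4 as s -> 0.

15/8

Substitution gives 0/0 (the numerator vanishes to order 4).
Expand each term to order s^4: the coefficient of s^4 in tan(3s) is 0 and in -3·√(1 + 2s) is 15/8.
Lower-order terms cancel with the polynomial part, so the numerator is (15/8)·s^4 + o(s^4), and the limit is (15/8)/(1) = 15/8.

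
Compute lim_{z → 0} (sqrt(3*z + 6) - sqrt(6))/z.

A 0/0 form; rationalise with √(6 + 3z) + √6. This collapses the numerator to 3z, leaving 3/(√(6 + 3z) + √6) → 3/(2√6) = √(6)/4.

√(6)/4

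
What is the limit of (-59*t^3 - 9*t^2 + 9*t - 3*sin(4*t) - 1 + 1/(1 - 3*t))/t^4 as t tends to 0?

Substitution gives 0/0 (the numerator vanishes to order 4).
Expand each term to order t^4: the coefficient of t^4 in 1/(1 - 3t) is 81 and in -3·sin(4t) is 0.
Lower-order terms cancel with the polynomial part, so the numerator is (81)·t^4 + o(t^4), and the limit is (81)/(1) = 81.

81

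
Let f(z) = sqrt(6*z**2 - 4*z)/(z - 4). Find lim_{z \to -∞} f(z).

-√(6)

For large |z|, √(6*z^2 - 4*z) ≈ √6·|z| and the denominator ≈ z.
Since z → −∞, |z| = −z, giving −√6/(1) = -√(6).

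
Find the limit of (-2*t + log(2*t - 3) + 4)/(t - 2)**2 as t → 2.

-2

Direct substitution gives 0/0.
Apply L'Hôpital: lim (-2 + 2/(2*t - 3))/(2*t - 4), still 0/0.
After 2 applications of L'Hôpital's rule the quotient is (-4/(2*t - 3)^2)/(2); substituting t = 2 gives -2.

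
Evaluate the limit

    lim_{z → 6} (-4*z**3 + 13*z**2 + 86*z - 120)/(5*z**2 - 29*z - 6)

Direct substitution gives 0/0, so factor. Both numerator and denominator have (z - 6) as a factor.
After cancelling, the expression reduces to (-4*z^2 - 11*z + 20)/(5*z + 1).
Substituting z = 6 gives -190/31.

-190/31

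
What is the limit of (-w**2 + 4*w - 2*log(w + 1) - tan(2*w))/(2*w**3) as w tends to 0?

Substitution gives 0/0 (the numerator vanishes to order 3).
Expand each term to order w^3: the coefficient of w^3 in -2·ln(1 + w) is -2/3 and in −tan(2w) is -8/3.
Lower-order terms cancel with the polynomial part, so the numerator is (-10/3)·w^3 + o(w^3), and the limit is (-10/3)/(2) = -5/3.

-5/3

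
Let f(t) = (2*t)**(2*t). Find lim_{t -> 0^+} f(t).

1

Base → 0⁺ and exponent → 0⁺: a 0^0 form.
Take logs: 2t·ln(2t). This is 0·(−∞); rewriting as ln(2t)/(1/(2t)) and applying L'Hôpital gives 0.
Hence the limit is e^0 = 1.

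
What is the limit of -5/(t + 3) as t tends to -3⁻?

∞

As t → -3⁻, (t + 3) → 0⁻, so (t + 3)^1 → 0⁻ and -5/(t + 3)^1 → ∞.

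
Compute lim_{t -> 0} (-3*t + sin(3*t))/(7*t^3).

Direct substitution gives 0/0.
Apply L'Hôpital: lim (3*cos(3*t) - 3)/(21*t^2), still 0/0.
Apply L'Hôpital: lim (-9*sin(3*t))/(42*t), still 0/0.
After 3 applications of L'Hôpital's rule the quotient is (-27*cos(3*t))/(42); substituting t = 0 gives -9/14.

-9/14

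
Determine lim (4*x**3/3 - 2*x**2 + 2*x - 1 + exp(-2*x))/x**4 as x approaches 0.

2/3

Direct substitution gives 0/0.
Apply L'Hôpital: lim (4*x^2 - 4*x + 2 - 2*e^(-2*x))/(4*x^3), still 0/0.
Apply L'Hôpital: lim (8*x - 4 + 4*e^(-2*x))/(12*x^2), still 0/0.
Apply L'Hôpital: lim (8 - 8*e^(-2*x))/(24*x), still 0/0.
After 4 applications of L'Hôpital's rule the quotient is (16*e^(-2*x))/(24); substituting x = 0 gives 2/3.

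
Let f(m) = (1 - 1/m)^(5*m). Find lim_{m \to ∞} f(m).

Let L be the limit and take ln: ln L = lim (5m)·ln(1 - 1/m) = lim (5m)·(-1/m + O(1/m²)) = -5.
Hence L = e^(-5).

e^(-5)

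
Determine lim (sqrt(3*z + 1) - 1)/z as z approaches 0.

3/2

Substitution gives 0/0. Multiply numerator and denominator by the conjugate √(1 + 3z) + √1.
The numerator becomes (1 + 3z) − 1 = 3z, so the expression simplifies to 3/(√(1 + 3z) + √1).
Letting z → 0 gives 3/(2√1) = 3/2.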